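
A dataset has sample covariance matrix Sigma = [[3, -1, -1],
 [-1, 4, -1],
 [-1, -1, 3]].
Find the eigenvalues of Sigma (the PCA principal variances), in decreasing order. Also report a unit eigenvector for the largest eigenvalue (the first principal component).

Step 1 — characteristic polynomial p(λ) = det(λI - Sigma) = λ³ - tr·λ² + c_1·λ - det, where tr = trace, c_1 = sum of the principal 2×2 minors, det = det(Sigma):
  tr = 3 + 4 + 3 = 10,
  c_1 = (3·4 - (-1)²) + (3·3 - (-1)²) + (4·3 - (-1)²) = 11 + 8 + 11 = 30,
  det = 3·(4·3 - (-1)²) - (-1)·((-1)·3 - (-1)·(-1)) + (-1)·((-1)·(-1) - 4·(-1)) = 3·(11) - (-1)·(-4) + (-1)·(5) = 24.
  So p(λ) = λ³ - 10λ² + 30λ - 24.
Step 2 — look for an integer root (rational root theorem: any rational root is an integer divisor of 24). Testing λ = 4:
  p(4) = 64 - 160 + 120 - 24 = 0  ✓
  Dividing out (λ - 4): p(λ) = (λ - 4)(λ² - 6λ + 6).
Step 3 — remaining eigenvalues from the quadratic λ² - 6λ + 6 = 0:
  Δ = 6² - 4·6 = 36 - 24 = 12,  λ = (6 ± √12)/2 = (6 ± 3.4641)/2 ≈ 4.7321 or 1.2679.
  Sorted: λ_1 = 4.7321,  λ_2 = 4,  λ_3 = 1.2679  (check: sum = 10 = tr ✓).

Step 4 — unit eigenvector for λ_1 ≈ 4.7321: v spans the null space of (Sigma - λ_1 I), whose rows are
  r_1 = (-1.7321, -1, -1),  r_2 = (-1, -0.7321, -1),  r_3 = (-1, -1, -1.7321).
  v is orthogonal to every row, so take v ∝ r_1 × r_2 = ((-1)·(-1) - (-1)·(-0.7321), (-1)·(-1) - (-1.7321)·(-1), (-1.7321)·(-0.7321) - (-1)·(-1)) ≈ (0.2679, -0.7321, 0.2679).
  Let u = (0.2679, -0.7321, 0.2679).
  ||u|| = √((0.2679)² + (-0.7321)² + (0.2679)²) = √(0.6795) ≈ 0.8243,  v_1 = u/||u|| ≈ (0.3251, -0.8881, 0.3251) (||v_1|| = 1).

λ_1 = 4.7321,  λ_2 = 4,  λ_3 = 1.2679;  v_1 ≈ (0.3251, -0.8881, 0.3251)


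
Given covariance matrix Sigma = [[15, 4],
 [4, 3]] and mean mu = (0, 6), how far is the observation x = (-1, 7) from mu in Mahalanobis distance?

Step 1 — centre the observation: (x - mu) = (-1, 1).

Step 2 — invert Sigma. det(Sigma) = 15·3 - (4)² = 29.
  Sigma^{-1} = (1/det) · [[d, -b], [-b, a]] = [[0.1034, -0.1379],
 [-0.1379, 0.5172]].

Step 3 — form the quadratic (x - mu)^T · Sigma^{-1} · (x - mu):
  Sigma^{-1} · (x - mu) = (-0.2414, 0.6552).
  (x - mu)^T · [Sigma^{-1} · (x - mu)] = (-1)·(-0.2414) + (1)·(0.6552) = 0.8966.

Step 4 — take square root: d = √(0.8966) ≈ 0.9469.

d(x, mu) = √(0.8966) ≈ 0.9469


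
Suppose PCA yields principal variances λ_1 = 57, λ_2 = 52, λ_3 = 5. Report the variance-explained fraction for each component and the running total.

Step 1 — total variance = trace(Sigma) = Σ λ_i = 57 + 52 + 5 = 114.

Step 2 — fraction explained by component i = λ_i / Σ λ:
  PC1: 57/114 = 0.5
  PC2: 52/114 = 0.4561
  PC3: 5/114 = 0.0439

Step 3 — cumulative fraction after k components = (λ_1 + ... + λ_k) / Σ λ:
  k = 1: 57/114 = 0.5
  k = 2: (57 + 52)/114 = 109/114 = 0.9561
  k = 3: (57 + 52 + 5)/114 = 114/114 = 1

Summary (fraction, with percent):

explained: PC1 0.5 (50%), PC2 0.4561 (45.61%), PC3 0.0439 (4.39%);  cumulative: 0.5, 0.9561, 1


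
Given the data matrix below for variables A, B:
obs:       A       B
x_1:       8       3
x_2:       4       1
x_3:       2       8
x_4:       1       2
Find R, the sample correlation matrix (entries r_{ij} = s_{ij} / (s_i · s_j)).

Step 1 — column means:
  mean(A) = (8 + 4 + 2 + 1) / 4 = 15/4 = 3.75
  mean(B) = (3 + 1 + 8 + 2) / 4 = 14/4 = 3.5

Step 2 — sample variances and covariances s[i,j] = (1/(n-1)) · Σ_k (x_{k,i} - mean_i) · (x_{k,j} - mean_j), with n-1 = 3:
  s[A,A] = ((4.25)·(4.25) + (0.25)·(0.25) + (-1.75)·(-1.75) + (-2.75)·(-2.75)) / 3 = 28.75/3 = 9.5833
  s[A,B] = ((4.25)·(-0.5) + (0.25)·(-2.5) + (-1.75)·(4.5) + (-2.75)·(-1.5)) / 3 = -6.5/3 = -2.1667
  s[B,B] = ((-0.5)·(-0.5) + (-2.5)·(-2.5) + (4.5)·(4.5) + (-1.5)·(-1.5)) / 3 = 29/3 = 9.6667
  Sample standard deviations s_i = √(s[i,i]):
  s(A) = √(9.5833) = 3.0957
  s(B) = √(9.6667) = 3.1091

Step 3 — r_{ij} = s_{ij} / (s_i · s_j):
  r[A,A] = 1 (diagonal).
  r[A,B] = -2.1667 / (3.0957 · 3.1091) = -2.1667 / 9.6249 = -0.2251
  r[B,B] = 1 (diagonal).

R is symmetric with unit diagonal. Assembling:

R = [[1, -0.2251],
 [-0.2251, 1]]


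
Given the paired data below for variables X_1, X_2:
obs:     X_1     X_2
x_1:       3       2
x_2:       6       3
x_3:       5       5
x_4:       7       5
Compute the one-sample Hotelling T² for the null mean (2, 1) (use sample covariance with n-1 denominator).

Step 1 — sample mean vector:
  mean(X_1) = (3 + 6 + 5 + 7) / 4 = 21/4 = 5.25
  mean(X_2) = (2 + 3 + 5 + 5) / 4 = 15/4 = 3.75
  x̄ = (5.25, 3.75),  deviation x̄ - mu_0 = (5.25, 3.75) - (2, 1) = (3.25, 2.75).

Step 2 — sample covariance matrix, S[i,j] = (1/(n-1)) · Σ_k (x_{k,i} - mean_i) · (x_{k,j} - mean_j), divisor n-1 = 3:
  S[X_1,X_1] = ((-2.25)·(-2.25) + (0.75)·(0.75) + (-0.25)·(-0.25) + (1.75)·(1.75)) / 3 = 8.75/3 = 2.9167
  S[X_1,X_2] = ((-2.25)·(-1.75) + (0.75)·(-0.75) + (-0.25)·(1.25) + (1.75)·(1.25)) / 3 = 5.25/3 = 1.75
  S[X_2,X_2] = ((-1.75)·(-1.75) + (-0.75)·(-0.75) + (1.25)·(1.25) + (1.25)·(1.25)) / 3 = 6.75/3 = 2.25
  S = [[2.9167, 1.75],
 [1.75, 2.25]].

Step 3 — invert S. det(S) = 2.9167·2.25 - (1.75)² = 3.5.
  S^{-1} = (1/det) · [[d, -b], [-b, a]] = [[0.6429, -0.5],
 [-0.5, 0.8333]].

Step 4 — quadratic form (x̄ - mu_0)^T · S^{-1} · (x̄ - mu_0):
  S^{-1} · (x̄ - mu_0) = (0.7143, 0.6667),
  (x̄ - mu_0)^T · [...] = (3.25)·(0.7143) + (2.75)·(0.6667) = 4.1548.

Step 5 — scale by n: T² = 4 · 4.1548 = 16.619.

T² ≈ 16.619


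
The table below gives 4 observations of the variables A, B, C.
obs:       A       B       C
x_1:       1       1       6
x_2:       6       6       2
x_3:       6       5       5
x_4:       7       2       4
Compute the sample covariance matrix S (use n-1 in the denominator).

Step 1 — column means:
  mean(A) = (1 + 6 + 6 + 7) / 4 = 20/4 = 5
  mean(B) = (1 + 6 + 5 + 2) / 4 = 14/4 = 3.5
  mean(C) = (6 + 2 + 5 + 4) / 4 = 17/4 = 4.25

Step 2 — sample covariance S[i,j] = (1/(n-1)) · Σ_k (x_{k,i} - mean_i) · (x_{k,j} - mean_j), with n-1 = 3.
  S[A,A] = ((-4)·(-4) + (1)·(1) + (1)·(1) + (2)·(2)) / 3 = 22/3 = 7.3333
  S[A,B] = ((-4)·(-2.5) + (1)·(2.5) + (1)·(1.5) + (2)·(-1.5)) / 3 = 11/3 = 3.6667
  S[A,C] = ((-4)·(1.75) + (1)·(-2.25) + (1)·(0.75) + (2)·(-0.25)) / 3 = -9/3 = -3
  S[B,B] = ((-2.5)·(-2.5) + (2.5)·(2.5) + (1.5)·(1.5) + (-1.5)·(-1.5)) / 3 = 17/3 = 5.6667
  S[B,C] = ((-2.5)·(1.75) + (2.5)·(-2.25) + (1.5)·(0.75) + (-1.5)·(-0.25)) / 3 = -8.5/3 = -2.8333
  S[C,C] = ((1.75)·(1.75) + (-2.25)·(-2.25) + (0.75)·(0.75) + (-0.25)·(-0.25)) / 3 = 8.75/3 = 2.9167

S is symmetric (S[j,i] = S[i,j]). Assembling:

S = [[7.3333, 3.6667, -3],
 [3.6667, 5.6667, -2.8333],
 [-3, -2.8333, 2.9167]]


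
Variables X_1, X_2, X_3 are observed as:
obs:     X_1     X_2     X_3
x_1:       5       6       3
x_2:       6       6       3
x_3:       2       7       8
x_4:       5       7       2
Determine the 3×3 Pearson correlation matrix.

Step 1 — column means:
  mean(X_1) = (5 + 6 + 2 + 5) / 4 = 18/4 = 4.5
  mean(X_2) = (6 + 6 + 7 + 7) / 4 = 26/4 = 6.5
  mean(X_3) = (3 + 3 + 8 + 2) / 4 = 16/4 = 4

Step 2 — sample variances and covariances s[i,j] = (1/(n-1)) · Σ_k (x_{k,i} - mean_i) · (x_{k,j} - mean_j), with n-1 = 3:
  s[X_1,X_1] = ((0.5)·(0.5) + (1.5)·(1.5) + (-2.5)·(-2.5) + (0.5)·(0.5)) / 3 = 9/3 = 3
  s[X_1,X_2] = ((0.5)·(-0.5) + (1.5)·(-0.5) + (-2.5)·(0.5) + (0.5)·(0.5)) / 3 = -2/3 = -0.6667
  s[X_1,X_3] = ((0.5)·(-1) + (1.5)·(-1) + (-2.5)·(4) + (0.5)·(-2)) / 3 = -13/3 = -4.3333
  s[X_2,X_2] = ((-0.5)·(-0.5) + (-0.5)·(-0.5) + (0.5)·(0.5) + (0.5)·(0.5)) / 3 = 1/3 = 0.3333
  s[X_2,X_3] = ((-0.5)·(-1) + (-0.5)·(-1) + (0.5)·(4) + (0.5)·(-2)) / 3 = 2/3 = 0.6667
  s[X_3,X_3] = ((-1)·(-1) + (-1)·(-1) + (4)·(4) + (-2)·(-2)) / 3 = 22/3 = 7.3333
  Sample standard deviations s_i = √(s[i,i]):
  s(X_1) = √(3) = 1.7321
  s(X_2) = √(0.3333) = 0.5774
  s(X_3) = √(7.3333) = 2.708

Step 3 — r_{ij} = s_{ij} / (s_i · s_j):
  r[X_1,X_1] = 1 (diagonal).
  r[X_1,X_2] = -0.6667 / (1.7321 · 0.5774) = -0.6667 / 1 = -0.6667
  r[X_1,X_3] = -4.3333 / (1.7321 · 2.708) = -4.3333 / 4.6904 = -0.9239
  r[X_2,X_2] = 1 (diagonal).
  r[X_2,X_3] = 0.6667 / (0.5774 · 2.708) = 0.6667 / 1.5635 = 0.4264
  r[X_3,X_3] = 1 (diagonal).

R is symmetric with unit diagonal. Assembling:

R = [[1, -0.6667, -0.9239],
 [-0.6667, 1, 0.4264],
 [-0.9239, 0.4264, 1]]


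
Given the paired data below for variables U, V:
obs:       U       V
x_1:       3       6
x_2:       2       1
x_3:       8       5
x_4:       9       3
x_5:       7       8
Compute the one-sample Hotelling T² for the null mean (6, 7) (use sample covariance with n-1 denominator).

Step 1 — sample mean vector:
  mean(U) = (3 + 2 + 8 + 9 + 7) / 5 = 29/5 = 5.8
  mean(V) = (6 + 1 + 5 + 3 + 8) / 5 = 23/5 = 4.6
  x̄ = (5.8, 4.6),  deviation x̄ - mu_0 = (5.8, 4.6) - (6, 7) = (-0.2, -2.4).

Step 2 — sample covariance matrix, S[i,j] = (1/(n-1)) · Σ_k (x_{k,i} - mean_i) · (x_{k,j} - mean_j), divisor n-1 = 4:
  S[U,U] = ((-2.8)·(-2.8) + (-3.8)·(-3.8) + (2.2)·(2.2) + (3.2)·(3.2) + (1.2)·(1.2)) / 4 = 38.8/4 = 9.7
  S[U,V] = ((-2.8)·(1.4) + (-3.8)·(-3.6) + (2.2)·(0.4) + (3.2)·(-1.6) + (1.2)·(3.4)) / 4 = 9.6/4 = 2.4
  S[V,V] = ((1.4)·(1.4) + (-3.6)·(-3.6) + (0.4)·(0.4) + (-1.6)·(-1.6) + (3.4)·(3.4)) / 4 = 29.2/4 = 7.3
  S = [[9.7, 2.4],
 [2.4, 7.3]].

Step 3 — invert S. det(S) = 9.7·7.3 - (2.4)² = 65.05.
  S^{-1} = (1/det) · [[d, -b], [-b, a]] = [[0.1122, -0.0369],
 [-0.0369, 0.1491]].

Step 4 — quadratic form (x̄ - mu_0)^T · S^{-1} · (x̄ - mu_0):
  S^{-1} · (x̄ - mu_0) = (0.0661, -0.3505),
  (x̄ - mu_0)^T · [...] = (-0.2)·(0.0661) + (-2.4)·(-0.3505) = 0.828.

Step 5 — scale by n: T² = 5 · 0.828 = 4.1399.

T² ≈ 4.1399


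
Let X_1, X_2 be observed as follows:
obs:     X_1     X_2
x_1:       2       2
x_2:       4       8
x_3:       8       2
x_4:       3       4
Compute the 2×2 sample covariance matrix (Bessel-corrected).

Step 1 — column means:
  mean(X_1) = (2 + 4 + 8 + 3) / 4 = 17/4 = 4.25
  mean(X_2) = (2 + 8 + 2 + 4) / 4 = 16/4 = 4

Step 2 — sample covariance S[i,j] = (1/(n-1)) · Σ_k (x_{k,i} - mean_i) · (x_{k,j} - mean_j), with n-1 = 3.
  S[X_1,X_1] = ((-2.25)·(-2.25) + (-0.25)·(-0.25) + (3.75)·(3.75) + (-1.25)·(-1.25)) / 3 = 20.75/3 = 6.9167
  S[X_1,X_2] = ((-2.25)·(-2) + (-0.25)·(4) + (3.75)·(-2) + (-1.25)·(0)) / 3 = -4/3 = -1.3333
  S[X_2,X_2] = ((-2)·(-2) + (4)·(4) + (-2)·(-2) + (0)·(0)) / 3 = 24/3 = 8

S is symmetric (S[j,i] = S[i,j]). Assembling:

S = [[6.9167, -1.3333],
 [-1.3333, 8]]


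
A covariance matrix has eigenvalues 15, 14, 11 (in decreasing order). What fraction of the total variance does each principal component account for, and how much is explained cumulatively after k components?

Step 1 — total variance = trace(Sigma) = Σ λ_i = 15 + 14 + 11 = 40.

Step 2 — fraction explained by component i = λ_i / Σ λ:
  PC1: 15/40 = 0.375
  PC2: 14/40 = 0.35
  PC3: 11/40 = 0.275

Step 3 — cumulative fraction after k components = (λ_1 + ... + λ_k) / Σ λ:
  k = 1: 15/40 = 0.375
  k = 2: (15 + 14)/40 = 29/40 = 0.725
  k = 3: (15 + 14 + 11)/40 = 40/40 = 1

Summary (fraction, with percent):

explained: PC1 0.375 (37.5%), PC2 0.35 (35%), PC3 0.275 (27.5%);  cumulative: 0.375, 0.725, 1


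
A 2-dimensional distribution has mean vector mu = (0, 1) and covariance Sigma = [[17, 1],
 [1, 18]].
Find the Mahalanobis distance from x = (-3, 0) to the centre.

Step 1 — centre the observation: (x - mu) = (-3, -1).

Step 2 — invert Sigma. det(Sigma) = 17·18 - (1)² = 305.
  Sigma^{-1} = (1/det) · [[d, -b], [-b, a]] = [[0.059, -0.0033],
 [-0.0033, 0.0557]].

Step 3 — form the quadratic (x - mu)^T · Sigma^{-1} · (x - mu):
  Sigma^{-1} · (x - mu) = (-0.1738, -0.0459).
  (x - mu)^T · [Sigma^{-1} · (x - mu)] = (-3)·(-0.1738) + (-1)·(-0.0459) = 0.5672.

Step 4 — take square root: d = √(0.5672) ≈ 0.7531.

d(x, mu) = √(0.5672) ≈ 0.7531


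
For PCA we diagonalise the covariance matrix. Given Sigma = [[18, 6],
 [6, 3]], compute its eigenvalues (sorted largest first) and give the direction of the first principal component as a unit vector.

Step 1 — characteristic polynomial of 2×2 Sigma:
  det(Sigma - λI) = λ² - trace · λ + det = 0.
  trace = 18 + 3 = 21, det = 18·3 - (6)² = 18.
Step 2 — discriminant:
  Δ = trace² - 4·det = 441 - 72 = 369.
Step 3 — eigenvalues:
  λ = (trace ± √Δ)/2 = (21 ± 19.2094)/2,
  λ_1 = 20.1047,  λ_2 = 0.8953.

Step 4 — unit eigenvector for λ_1: solve (Sigma - λ_1 I)v = 0. First row:
  (18 - 20.1047)·v_x + (6)·v_y = 0, i.e. (-2.1047)·v_x + (6)·v_y = 0,
  so v ∝ (b, λ_1 - a) = (6, 2.1047) = u.
  ||u|| = √((6)² + (2.1047)²) = √(40.4297) ≈ 6.3584,
  v_1 = u/||u|| ≈ (0.9436, 0.331) (||v_1|| = 1).

λ_1 = 20.1047,  λ_2 = 0.8953;  v_1 ≈ (0.9436, 0.331)


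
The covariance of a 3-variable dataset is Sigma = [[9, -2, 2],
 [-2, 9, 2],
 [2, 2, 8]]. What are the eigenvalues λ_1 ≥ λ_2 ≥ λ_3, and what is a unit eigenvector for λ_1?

Step 1 — characteristic polynomial p(λ) = det(λI - Sigma) = λ³ - tr·λ² + c_1·λ - det, where tr = trace, c_1 = sum of the principal 2×2 minors, det = det(Sigma):
  tr = 9 + 9 + 8 = 26,
  c_1 = (9·9 - (-2)²) + (9·8 - (2)²) + (9·8 - (2)²) = 77 + 68 + 68 = 213,
  det = 9·(9·8 - (2)²) - (-2)·((-2)·8 - (2)·(2)) + (2)·((-2)·(2) - 9·(2)) = 9·(68) - (-2)·(-20) + (2)·(-22) = 528.
  So p(λ) = λ³ - 26λ² + 213λ - 528.
Step 2 — look for an integer root (rational root theorem: any rational root is an integer divisor of 528). Testing λ = 11:
  p(11) = 1331 - 3146 + 2343 - 528 = 0  ✓
  Dividing out (λ - 11): p(λ) = (λ - 11)(λ² - 15λ + 48).
Step 3 — remaining eigenvalues from the quadratic λ² - 15λ + 48 = 0:
  Δ = 15² - 4·48 = 225 - 192 = 33,  λ = (15 ± √33)/2 = (15 ± 5.7446)/2 ≈ 10.3723 or 4.6277.
  Sorted: λ_1 = 11,  λ_2 = 10.3723,  λ_3 = 4.6277  (check: sum = 26 = tr ✓).

Step 4 — unit eigenvector for λ_1 = 11: v spans the null space of (Sigma - λ_1 I), whose rows are
  r_1 = (-2, -2, 2),  r_2 = (-2, -2, 2),  r_3 = (2, 2, -3).
  v is orthogonal to every row, so take v ∝ r_1 × r_3 = ((-2)·(-3) - (2)·(2), (2)·(2) - (-2)·(-3), (-2)·(2) - (-2)·(2)) = (2, -2, 0).
  Rescale (divide by 2): u = (1, -1, 0).
  ||u|| = √((1)² + (-1)² + (0)²) = √(2) ≈ 1.4142,  v_1 = u/||u|| ≈ (0.7071, -0.7071, 0) (||v_1|| = 1).

λ_1 = 11,  λ_2 = 10.3723,  λ_3 = 4.6277;  v_1 ≈ (0.7071, -0.7071, 0)


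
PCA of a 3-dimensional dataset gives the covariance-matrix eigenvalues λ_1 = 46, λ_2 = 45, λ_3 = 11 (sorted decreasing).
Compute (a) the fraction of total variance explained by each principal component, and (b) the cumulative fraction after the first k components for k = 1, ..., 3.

Step 1 — total variance = trace(Sigma) = Σ λ_i = 46 + 45 + 11 = 102.

Step 2 — fraction explained by component i = λ_i / Σ λ:
  PC1: 46/102 = 0.451
  PC2: 45/102 = 0.4412
  PC3: 11/102 = 0.1078

Step 3 — cumulative fraction after k components = (λ_1 + ... + λ_k) / Σ λ:
  k = 1: 46/102 = 0.451
  k = 2: (46 + 45)/102 = 91/102 = 0.8922
  k = 3: (46 + 45 + 11)/102 = 102/102 = 1

Summary (fraction, with percent):

explained: PC1 0.451 (45.1%), PC2 0.4412 (44.12%), PC3 0.1078 (10.78%);  cumulative: 0.451, 0.8922, 1


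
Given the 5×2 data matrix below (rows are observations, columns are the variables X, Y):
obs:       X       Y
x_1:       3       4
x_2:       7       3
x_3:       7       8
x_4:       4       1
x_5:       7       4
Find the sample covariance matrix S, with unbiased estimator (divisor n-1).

Step 1 — column means:
  mean(X) = (3 + 7 + 7 + 4 + 7) / 5 = 28/5 = 5.6
  mean(Y) = (4 + 3 + 8 + 1 + 4) / 5 = 20/5 = 4

Step 2 — sample covariance S[i,j] = (1/(n-1)) · Σ_k (x_{k,i} - mean_i) · (x_{k,j} - mean_j), with n-1 = 4.
  S[X,X] = ((-2.6)·(-2.6) + (1.4)·(1.4) + (1.4)·(1.4) + (-1.6)·(-1.6) + (1.4)·(1.4)) / 4 = 15.2/4 = 3.8
  S[X,Y] = ((-2.6)·(0) + (1.4)·(-1) + (1.4)·(4) + (-1.6)·(-3) + (1.4)·(0)) / 4 = 9/4 = 2.25
  S[Y,Y] = ((0)·(0) + (-1)·(-1) + (4)·(4) + (-3)·(-3) + (0)·(0)) / 4 = 26/4 = 6.5

S is symmetric (S[j,i] = S[i,j]). Assembling:

S = [[3.8, 2.25],
 [2.25, 6.5]]


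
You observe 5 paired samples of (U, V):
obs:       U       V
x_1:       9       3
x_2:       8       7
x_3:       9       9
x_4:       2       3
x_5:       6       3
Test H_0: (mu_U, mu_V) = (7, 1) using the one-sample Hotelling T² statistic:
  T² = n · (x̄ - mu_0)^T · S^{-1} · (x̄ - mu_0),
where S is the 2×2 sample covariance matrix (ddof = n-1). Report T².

Step 1 — sample mean vector:
  mean(U) = (9 + 8 + 9 + 2 + 6) / 5 = 34/5 = 6.8
  mean(V) = (3 + 7 + 9 + 3 + 3) / 5 = 25/5 = 5
  x̄ = (6.8, 5),  deviation x̄ - mu_0 = (6.8, 5) - (7, 1) = (-0.2, 4).

Step 2 — sample covariance matrix, S[i,j] = (1/(n-1)) · Σ_k (x_{k,i} - mean_i) · (x_{k,j} - mean_j), divisor n-1 = 4:
  S[U,U] = ((2.2)·(2.2) + (1.2)·(1.2) + (2.2)·(2.2) + (-4.8)·(-4.8) + (-0.8)·(-0.8)) / 4 = 34.8/4 = 8.7
  S[U,V] = ((2.2)·(-2) + (1.2)·(2) + (2.2)·(4) + (-4.8)·(-2) + (-0.8)·(-2)) / 4 = 18/4 = 4.5
  S[V,V] = ((-2)·(-2) + (2)·(2) + (4)·(4) + (-2)·(-2) + (-2)·(-2)) / 4 = 32/4 = 8
  S = [[8.7, 4.5],
 [4.5, 8]].

Step 3 — invert S. det(S) = 8.7·8 - (4.5)² = 49.35.
  S^{-1} = (1/det) · [[d, -b], [-b, a]] = [[0.1621, -0.0912],
 [-0.0912, 0.1763]].

Step 4 — quadratic form (x̄ - mu_0)^T · S^{-1} · (x̄ - mu_0):
  S^{-1} · (x̄ - mu_0) = (-0.3972, 0.7234),
  (x̄ - mu_0)^T · [...] = (-0.2)·(-0.3972) + (4)·(0.7234) = 2.973.

Step 5 — scale by n: T² = 5 · 2.973 = 14.8652.

T² ≈ 14.8652


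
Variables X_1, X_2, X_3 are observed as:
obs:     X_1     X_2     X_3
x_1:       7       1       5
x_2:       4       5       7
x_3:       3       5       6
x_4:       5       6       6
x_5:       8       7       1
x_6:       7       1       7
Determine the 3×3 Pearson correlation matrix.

Step 1 — column means:
  mean(X_1) = (7 + 4 + 3 + 5 + 8 + 7) / 6 = 34/6 = 5.6667
  mean(X_2) = (1 + 5 + 5 + 6 + 7 + 1) / 6 = 25/6 = 4.1667
  mean(X_3) = (5 + 7 + 6 + 6 + 1 + 7) / 6 = 32/6 = 5.3333

Step 2 — sample variances and covariances s[i,j] = (1/(n-1)) · Σ_k (x_{k,i} - mean_i) · (x_{k,j} - mean_j), with n-1 = 5:
  s[X_1,X_1] = ((1.3333)·(1.3333) + (-1.6667)·(-1.6667) + (-2.6667)·(-2.6667) + (-0.6667)·(-0.6667) + (2.3333)·(2.3333) + (1.3333)·(1.3333)) / 5 = 19.3333/5 = 3.8667
  s[X_1,X_2] = ((1.3333)·(-3.1667) + (-1.6667)·(0.8333) + (-2.6667)·(0.8333) + (-0.6667)·(1.8333) + (2.3333)·(2.8333) + (1.3333)·(-3.1667)) / 5 = -6.6667/5 = -1.3333
  s[X_1,X_3] = ((1.3333)·(-0.3333) + (-1.6667)·(1.6667) + (-2.6667)·(0.6667) + (-0.6667)·(0.6667) + (2.3333)·(-4.3333) + (1.3333)·(1.6667)) / 5 = -13.3333/5 = -2.6667
  s[X_2,X_2] = ((-3.1667)·(-3.1667) + (0.8333)·(0.8333) + (0.8333)·(0.8333) + (1.8333)·(1.8333) + (2.8333)·(2.8333) + (-3.1667)·(-3.1667)) / 5 = 32.8333/5 = 6.5667
  s[X_2,X_3] = ((-3.1667)·(-0.3333) + (0.8333)·(1.6667) + (0.8333)·(0.6667) + (1.8333)·(0.6667) + (2.8333)·(-4.3333) + (-3.1667)·(1.6667)) / 5 = -13.3333/5 = -2.6667
  s[X_3,X_3] = ((-0.3333)·(-0.3333) + (1.6667)·(1.6667) + (0.6667)·(0.6667) + (0.6667)·(0.6667) + (-4.3333)·(-4.3333) + (1.6667)·(1.6667)) / 5 = 25.3333/5 = 5.0667
  Sample standard deviations s_i = √(s[i,i]):
  s(X_1) = √(3.8667) = 1.9664
  s(X_2) = √(6.5667) = 2.5626
  s(X_3) = √(5.0667) = 2.2509

Step 3 — r_{ij} = s_{ij} / (s_i · s_j):
  r[X_1,X_1] = 1 (diagonal).
  r[X_1,X_2] = -1.3333 / (1.9664 · 2.5626) = -1.3333 / 5.039 = -0.2646
  r[X_1,X_3] = -2.6667 / (1.9664 · 2.2509) = -2.6667 / 4.4262 = -0.6025
  r[X_2,X_2] = 1 (diagonal).
  r[X_2,X_3] = -2.6667 / (2.5626 · 2.2509) = -2.6667 / 5.7681 = -0.4623
  r[X_3,X_3] = 1 (diagonal).

R is symmetric with unit diagonal. Assembling:

R = [[1, -0.2646, -0.6025],
 [-0.2646, 1, -0.4623],
 [-0.6025, -0.4623, 1]]


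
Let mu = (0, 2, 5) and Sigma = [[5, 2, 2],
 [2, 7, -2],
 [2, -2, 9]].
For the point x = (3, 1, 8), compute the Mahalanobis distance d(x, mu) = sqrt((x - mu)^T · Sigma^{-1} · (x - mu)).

Step 1 — centre the observation: (x - mu) = (3, -1, 3).

Step 2 — invert Sigma (cofactor / det for 3×3, or solve directly):
  Sigma^{-1} = [[0.2744, -0.1023, -0.0837],
 [-0.1023, 0.1907, 0.0651],
 [-0.0837, 0.0651, 0.1442]].

Step 3 — form the quadratic (x - mu)^T · Sigma^{-1} · (x - mu):
  Sigma^{-1} · (x - mu) = (0.6744, -0.3023, 0.1163).
  (x - mu)^T · [Sigma^{-1} · (x - mu)] = (3)·(0.6744) + (-1)·(-0.3023) + (3)·(0.1163) = 2.6744.

Step 4 — take square root: d = √(2.6744) ≈ 1.6354.

d(x, mu) = √(2.6744) ≈ 1.6354


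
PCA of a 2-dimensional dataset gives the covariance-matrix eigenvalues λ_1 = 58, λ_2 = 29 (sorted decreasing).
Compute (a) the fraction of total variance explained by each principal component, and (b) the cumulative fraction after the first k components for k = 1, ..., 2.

Step 1 — total variance = trace(Sigma) = Σ λ_i = 58 + 29 = 87.

Step 2 — fraction explained by component i = λ_i / Σ λ:
  PC1: 58/87 = 0.6667
  PC2: 29/87 = 0.3333

Step 3 — cumulative fraction after k components = (λ_1 + ... + λ_k) / Σ λ:
  k = 1: 58/87 = 0.6667
  k = 2: (58 + 29)/87 = 87/87 = 1

Summary (fraction, with percent):

explained: PC1 0.6667 (66.67%), PC2 0.3333 (33.33%);  cumulative: 0.6667, 1


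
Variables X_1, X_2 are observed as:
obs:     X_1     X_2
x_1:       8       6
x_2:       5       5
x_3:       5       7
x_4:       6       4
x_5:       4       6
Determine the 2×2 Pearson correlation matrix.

Step 1 — column means:
  mean(X_1) = (8 + 5 + 5 + 6 + 4) / 5 = 28/5 = 5.6
  mean(X_2) = (6 + 5 + 7 + 4 + 6) / 5 = 28/5 = 5.6

Step 2 — sample variances and covariances s[i,j] = (1/(n-1)) · Σ_k (x_{k,i} - mean_i) · (x_{k,j} - mean_j), with n-1 = 4:
  s[X_1,X_1] = ((2.4)·(2.4) + (-0.6)·(-0.6) + (-0.6)·(-0.6) + (0.4)·(0.4) + (-1.6)·(-1.6)) / 4 = 9.2/4 = 2.3
  s[X_1,X_2] = ((2.4)·(0.4) + (-0.6)·(-0.6) + (-0.6)·(1.4) + (0.4)·(-1.6) + (-1.6)·(0.4)) / 4 = -0.8/4 = -0.2
  s[X_2,X_2] = ((0.4)·(0.4) + (-0.6)·(-0.6) + (1.4)·(1.4) + (-1.6)·(-1.6) + (0.4)·(0.4)) / 4 = 5.2/4 = 1.3
  Sample standard deviations s_i = √(s[i,i]):
  s(X_1) = √(2.3) = 1.5166
  s(X_2) = √(1.3) = 1.1402

Step 3 — r_{ij} = s_{ij} / (s_i · s_j):
  r[X_1,X_1] = 1 (diagonal).
  r[X_1,X_2] = -0.2 / (1.5166 · 1.1402) = -0.2 / 1.7292 = -0.1157
  r[X_2,X_2] = 1 (diagonal).

R is symmetric with unit diagonal. Assembling:

R = [[1, -0.1157],
 [-0.1157, 1]]


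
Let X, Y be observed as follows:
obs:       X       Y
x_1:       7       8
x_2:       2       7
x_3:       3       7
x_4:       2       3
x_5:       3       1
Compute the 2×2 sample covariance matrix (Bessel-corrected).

Step 1 — column means:
  mean(X) = (7 + 2 + 3 + 2 + 3) / 5 = 17/5 = 3.4
  mean(Y) = (8 + 7 + 7 + 3 + 1) / 5 = 26/5 = 5.2

Step 2 — sample covariance S[i,j] = (1/(n-1)) · Σ_k (x_{k,i} - mean_i) · (x_{k,j} - mean_j), with n-1 = 4.
  S[X,X] = ((3.6)·(3.6) + (-1.4)·(-1.4) + (-0.4)·(-0.4) + (-1.4)·(-1.4) + (-0.4)·(-0.4)) / 4 = 17.2/4 = 4.3
  S[X,Y] = ((3.6)·(2.8) + (-1.4)·(1.8) + (-0.4)·(1.8) + (-1.4)·(-2.2) + (-0.4)·(-4.2)) / 4 = 11.6/4 = 2.9
  S[Y,Y] = ((2.8)·(2.8) + (1.8)·(1.8) + (1.8)·(1.8) + (-2.2)·(-2.2) + (-4.2)·(-4.2)) / 4 = 36.8/4 = 9.2

S is symmetric (S[j,i] = S[i,j]). Assembling:

S = [[4.3, 2.9],
 [2.9, 9.2]]


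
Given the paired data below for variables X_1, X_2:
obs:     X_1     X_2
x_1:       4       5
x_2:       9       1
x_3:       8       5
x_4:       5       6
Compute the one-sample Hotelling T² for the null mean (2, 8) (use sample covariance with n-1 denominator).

Step 1 — sample mean vector:
  mean(X_1) = (4 + 9 + 8 + 5) / 4 = 26/4 = 6.5
  mean(X_2) = (5 + 1 + 5 + 6) / 4 = 17/4 = 4.25
  x̄ = (6.5, 4.25),  deviation x̄ - mu_0 = (6.5, 4.25) - (2, 8) = (4.5, -3.75).

Step 2 — sample covariance matrix, S[i,j] = (1/(n-1)) · Σ_k (x_{k,i} - mean_i) · (x_{k,j} - mean_j), divisor n-1 = 3:
  S[X_1,X_1] = ((-2.5)·(-2.5) + (2.5)·(2.5) + (1.5)·(1.5) + (-1.5)·(-1.5)) / 3 = 17/3 = 5.6667
  S[X_1,X_2] = ((-2.5)·(0.75) + (2.5)·(-3.25) + (1.5)·(0.75) + (-1.5)·(1.75)) / 3 = -11.5/3 = -3.8333
  S[X_2,X_2] = ((0.75)·(0.75) + (-3.25)·(-3.25) + (0.75)·(0.75) + (1.75)·(1.75)) / 3 = 14.75/3 = 4.9167
  S = [[5.6667, -3.8333],
 [-3.8333, 4.9167]].

Step 3 — invert S. det(S) = 5.6667·4.9167 - (-3.8333)² = 13.1667.
  S^{-1} = (1/det) · [[d, -b], [-b, a]] = [[0.3734, 0.2911],
 [0.2911, 0.4304]].

Step 4 — quadratic form (x̄ - mu_0)^T · S^{-1} · (x̄ - mu_0):
  S^{-1} · (x̄ - mu_0) = (0.5886, -0.3038),
  (x̄ - mu_0)^T · [...] = (4.5)·(0.5886) + (-3.75)·(-0.3038) = 3.788.

Step 5 — scale by n: T² = 4 · 3.788 = 15.1519.

T² ≈ 15.1519


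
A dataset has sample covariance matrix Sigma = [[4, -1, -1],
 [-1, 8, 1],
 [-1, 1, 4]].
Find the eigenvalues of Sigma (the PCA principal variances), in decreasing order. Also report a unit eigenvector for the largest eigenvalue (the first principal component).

Step 1 — characteristic polynomial p(λ) = det(λI - Sigma) = λ³ - tr·λ² + c_1·λ - det, where tr = trace, c_1 = sum of the principal 2×2 minors, det = det(Sigma):
  tr = 4 + 8 + 4 = 16,
  c_1 = (4·8 - (-1)²) + (4·4 - (-1)²) + (8·4 - (1)²) = 31 + 15 + 31 = 77,
  det = 4·(8·4 - (1)²) - (-1)·((-1)·4 - (1)·(-1)) + (-1)·((-1)·(1) - 8·(-1)) = 4·(31) - (-1)·(-3) + (-1)·(7) = 114.
  So p(λ) = λ³ - 16λ² + 77λ - 114.
Step 2 — look for an integer root (rational root theorem: any rational root is an integer divisor of 114). Testing λ = 3:
  p(3) = 27 - 144 + 231 - 114 = 0  ✓
  Dividing out (λ - 3): p(λ) = (λ - 3)(λ² - 13λ + 38).
Step 3 — remaining eigenvalues from the quadratic λ² - 13λ + 38 = 0:
  Δ = 13² - 4·38 = 169 - 152 = 17,  λ = (13 ± √17)/2 = (13 ± 4.1231)/2 ≈ 8.5616 or 4.4384.
  Sorted: λ_1 = 8.5616,  λ_2 = 4.4384,  λ_3 = 3  (check: sum = 16 = tr ✓).

Step 4 — unit eigenvector for λ_1 ≈ 8.5616: v spans the null space of (Sigma - λ_1 I), whose rows are
  r_1 = (-4.5616, -1, -1),  r_2 = (-1, -0.5616, 1),  r_3 = (-1, 1, -4.5616).
  v is orthogonal to every row, so take v ∝ r_1 × r_2 = ((-1)·(1) - (-1)·(-0.5616), (-1)·(-1) - (-4.5616)·(1), (-4.5616)·(-0.5616) - (-1)·(-1)) ≈ (-1.5616, 5.5616, 1.5616).
  Rescale (multiply by -1 so the first nonzero entry is positive): u = (1.5616, -5.5616, -1.5616).
  ||u|| = √((1.5616)² + (-5.5616)² + (-1.5616)²) = √(35.8078) ≈ 5.984,  v_1 = u/||u|| ≈ (0.261, -0.9294, -0.261) (||v_1|| = 1).

λ_1 = 8.5616,  λ_2 = 4.4384,  λ_3 = 3;  v_1 ≈ (0.261, -0.9294, -0.261)


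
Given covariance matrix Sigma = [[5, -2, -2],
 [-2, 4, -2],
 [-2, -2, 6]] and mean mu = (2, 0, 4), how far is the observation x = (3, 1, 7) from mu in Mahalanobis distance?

Step 1 — centre the observation: (x - mu) = (1, 1, 3).

Step 2 — invert Sigma (cofactor / det for 3×3, or solve directly):
  Sigma^{-1} = [[0.4545, 0.3636, 0.2727],
 [0.3636, 0.5909, 0.3182],
 [0.2727, 0.3182, 0.3636]].

Step 3 — form the quadratic (x - mu)^T · Sigma^{-1} · (x - mu):
  Sigma^{-1} · (x - mu) = (1.6364, 1.9091, 1.6818).
  (x - mu)^T · [Sigma^{-1} · (x - mu)] = (1)·(1.6364) + (1)·(1.9091) + (3)·(1.6818) = 8.5909.

Step 4 — take square root: d = √(8.5909) ≈ 2.931.

d(x, mu) = √(8.5909) ≈ 2.931


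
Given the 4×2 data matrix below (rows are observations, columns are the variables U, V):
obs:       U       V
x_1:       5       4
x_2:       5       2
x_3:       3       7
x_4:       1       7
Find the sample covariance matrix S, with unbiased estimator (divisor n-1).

Step 1 — column means:
  mean(U) = (5 + 5 + 3 + 1) / 4 = 14/4 = 3.5
  mean(V) = (4 + 2 + 7 + 7) / 4 = 20/4 = 5

Step 2 — sample covariance S[i,j] = (1/(n-1)) · Σ_k (x_{k,i} - mean_i) · (x_{k,j} - mean_j), with n-1 = 3.
  S[U,U] = ((1.5)·(1.5) + (1.5)·(1.5) + (-0.5)·(-0.5) + (-2.5)·(-2.5)) / 3 = 11/3 = 3.6667
  S[U,V] = ((1.5)·(-1) + (1.5)·(-3) + (-0.5)·(2) + (-2.5)·(2)) / 3 = -12/3 = -4
  S[V,V] = ((-1)·(-1) + (-3)·(-3) + (2)·(2) + (2)·(2)) / 3 = 18/3 = 6

S is symmetric (S[j,i] = S[i,j]). Assembling:

S = [[3.6667, -4],
 [-4, 6]]


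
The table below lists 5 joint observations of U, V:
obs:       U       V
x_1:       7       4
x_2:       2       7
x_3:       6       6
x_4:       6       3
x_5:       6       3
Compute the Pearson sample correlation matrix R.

Step 1 — column means:
  mean(U) = (7 + 2 + 6 + 6 + 6) / 5 = 27/5 = 5.4
  mean(V) = (4 + 7 + 6 + 3 + 3) / 5 = 23/5 = 4.6

Step 2 — sample variances and covariances s[i,j] = (1/(n-1)) · Σ_k (x_{k,i} - mean_i) · (x_{k,j} - mean_j), with n-1 = 4:
  s[U,U] = ((1.6)·(1.6) + (-3.4)·(-3.4) + (0.6)·(0.6) + (0.6)·(0.6) + (0.6)·(0.6)) / 4 = 15.2/4 = 3.8
  s[U,V] = ((1.6)·(-0.6) + (-3.4)·(2.4) + (0.6)·(1.4) + (0.6)·(-1.6) + (0.6)·(-1.6)) / 4 = -10.2/4 = -2.55
  s[V,V] = ((-0.6)·(-0.6) + (2.4)·(2.4) + (1.4)·(1.4) + (-1.6)·(-1.6) + (-1.6)·(-1.6)) / 4 = 13.2/4 = 3.3
  Sample standard deviations s_i = √(s[i,i]):
  s(U) = √(3.8) = 1.9494
  s(V) = √(3.3) = 1.8166

Step 3 — r_{ij} = s_{ij} / (s_i · s_j):
  r[U,U] = 1 (diagonal).
  r[U,V] = -2.55 / (1.9494 · 1.8166) = -2.55 / 3.5412 = -0.7201
  r[V,V] = 1 (diagonal).

R is symmetric with unit diagonal. Assembling:

R = [[1, -0.7201],
 [-0.7201, 1]]


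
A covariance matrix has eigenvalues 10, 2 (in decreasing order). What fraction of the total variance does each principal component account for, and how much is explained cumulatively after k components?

Step 1 — total variance = trace(Sigma) = Σ λ_i = 10 + 2 = 12.

Step 2 — fraction explained by component i = λ_i / Σ λ:
  PC1: 10/12 = 0.8333
  PC2: 2/12 = 0.1667

Step 3 — cumulative fraction after k components = (λ_1 + ... + λ_k) / Σ λ:
  k = 1: 10/12 = 0.8333
  k = 2: (10 + 2)/12 = 12/12 = 1

Summary (fraction, with percent):

explained: PC1 0.8333 (83.33%), PC2 0.1667 (16.67%);  cumulative: 0.8333, 1


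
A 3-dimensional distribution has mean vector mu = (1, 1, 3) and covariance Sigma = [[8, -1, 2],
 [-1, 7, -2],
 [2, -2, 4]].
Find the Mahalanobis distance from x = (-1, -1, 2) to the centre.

Step 1 — centre the observation: (x - mu) = (-2, -2, -1).

Step 2 — invert Sigma (cofactor / det for 3×3, or solve directly):
  Sigma^{-1} = [[0.1429, 0, -0.0714],
 [0, 0.1667, 0.0833],
 [-0.0714, 0.0833, 0.3274]].

Step 3 — form the quadratic (x - mu)^T · Sigma^{-1} · (x - mu):
  Sigma^{-1} · (x - mu) = (-0.2143, -0.4167, -0.3512).
  (x - mu)^T · [Sigma^{-1} · (x - mu)] = (-2)·(-0.2143) + (-2)·(-0.4167) + (-1)·(-0.3512) = 1.6131.

Step 4 — take square root: d = √(1.6131) ≈ 1.2701.

d(x, mu) = √(1.6131) ≈ 1.2701


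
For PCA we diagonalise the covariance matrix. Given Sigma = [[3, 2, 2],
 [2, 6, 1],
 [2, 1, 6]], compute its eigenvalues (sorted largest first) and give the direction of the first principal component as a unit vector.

Step 1 — characteristic polynomial p(λ) = det(λI - Sigma) = λ³ - tr·λ² + c_1·λ - det, where tr = trace, c_1 = sum of the principal 2×2 minors, det = det(Sigma):
  tr = 3 + 6 + 6 = 15,
  c_1 = (3·6 - (2)²) + (3·6 - (2)²) + (6·6 - (1)²) = 14 + 14 + 35 = 63,
  det = 3·(6·6 - (1)²) - (2)·((2)·6 - (1)·(2)) + (2)·((2)·(1) - 6·(2)) = 3·(35) - (2)·(10) + (2)·(-10) = 65.
  So p(λ) = λ³ - 15λ² + 63λ - 65.
Step 2 — look for an integer root (rational root theorem: any rational root is an integer divisor of 65). Testing λ = 5:
  p(5) = 125 - 375 + 315 - 65 = 0  ✓
  Dividing out (λ - 5): p(λ) = (λ - 5)(λ² - 10λ + 13).
Step 3 — remaining eigenvalues from the quadratic λ² - 10λ + 13 = 0:
  Δ = 10² - 4·13 = 100 - 52 = 48,  λ = (10 ± √48)/2 = (10 ± 6.9282)/2 ≈ 8.4641 or 1.5359.
  Sorted: λ_1 = 8.4641,  λ_2 = 5,  λ_3 = 1.5359  (check: sum = 15 = tr ✓).

Step 4 — unit eigenvector for λ_1 ≈ 8.4641: v spans the null space of (Sigma - λ_1 I), whose rows are
  r_1 = (-5.4641, 2, 2),  r_2 = (2, -2.4641, 1),  r_3 = (2, 1, -2.4641).
  v is orthogonal to every row, so take v ∝ r_1 × r_2 = ((2)·(1) - (2)·(-2.4641), (2)·(2) - (-5.4641)·(1), (-5.4641)·(-2.4641) - (2)·(2)) ≈ (6.9282, 9.4641, 9.4641).
  Let u = (6.9282, 9.4641, 9.4641).
  ||u|| = √((6.9282)² + (9.4641)² + (9.4641)²) = √(227.1384) ≈ 15.0711,  v_1 = u/||u|| ≈ (0.4597, 0.628, 0.628) (||v_1|| = 1).

λ_1 = 8.4641,  λ_2 = 5,  λ_3 = 1.5359;  v_1 ≈ (0.4597, 0.628, 0.628)


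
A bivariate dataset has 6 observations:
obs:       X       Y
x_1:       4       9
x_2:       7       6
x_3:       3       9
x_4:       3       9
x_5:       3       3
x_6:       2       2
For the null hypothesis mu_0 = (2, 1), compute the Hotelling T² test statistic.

Step 1 — sample mean vector:
  mean(X) = (4 + 7 + 3 + 3 + 3 + 2) / 6 = 22/6 = 3.6667
  mean(Y) = (9 + 6 + 9 + 9 + 3 + 2) / 6 = 38/6 = 6.3333
  x̄ = (3.6667, 6.3333),  deviation x̄ - mu_0 = (3.6667, 6.3333) - (2, 1) = (1.6667, 5.3333).

Step 2 — sample covariance matrix, S[i,j] = (1/(n-1)) · Σ_k (x_{k,i} - mean_i) · (x_{k,j} - mean_j), divisor n-1 = 5:
  S[X,X] = ((0.3333)·(0.3333) + (3.3333)·(3.3333) + (-0.6667)·(-0.6667) + (-0.6667)·(-0.6667) + (-0.6667)·(-0.6667) + (-1.6667)·(-1.6667)) / 5 = 15.3333/5 = 3.0667
  S[X,Y] = ((0.3333)·(2.6667) + (3.3333)·(-0.3333) + (-0.6667)·(2.6667) + (-0.6667)·(2.6667) + (-0.6667)·(-3.3333) + (-1.6667)·(-4.3333)) / 5 = 5.6667/5 = 1.1333
  S[Y,Y] = ((2.6667)·(2.6667) + (-0.3333)·(-0.3333) + (2.6667)·(2.6667) + (2.6667)·(2.6667) + (-3.3333)·(-3.3333) + (-4.3333)·(-4.3333)) / 5 = 51.3333/5 = 10.2667
  S = [[3.0667, 1.1333],
 [1.1333, 10.2667]].

Step 3 — invert S. det(S) = 3.0667·10.2667 - (1.1333)² = 30.2.
  S^{-1} = (1/det) · [[d, -b], [-b, a]] = [[0.34, -0.0375],
 [-0.0375, 0.1015]].

Step 4 — quadratic form (x̄ - mu_0)^T · S^{-1} · (x̄ - mu_0):
  S^{-1} · (x̄ - mu_0) = (0.3664, 0.479),
  (x̄ - mu_0)^T · [...] = (1.6667)·(0.3664) + (5.3333)·(0.479) = 3.1656.

Step 5 — scale by n: T² = 6 · 3.1656 = 18.9934.

T² ≈ 18.9934


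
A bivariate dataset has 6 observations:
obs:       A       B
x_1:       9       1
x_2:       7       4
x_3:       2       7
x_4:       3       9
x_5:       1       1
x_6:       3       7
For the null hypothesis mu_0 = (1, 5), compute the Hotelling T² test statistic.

Step 1 — sample mean vector:
  mean(A) = (9 + 7 + 2 + 3 + 1 + 3) / 6 = 25/6 = 4.1667
  mean(B) = (1 + 4 + 7 + 9 + 1 + 7) / 6 = 29/6 = 4.8333
  x̄ = (4.1667, 4.8333),  deviation x̄ - mu_0 = (4.1667, 4.8333) - (1, 5) = (3.1667, -0.1667).

Step 2 — sample covariance matrix, S[i,j] = (1/(n-1)) · Σ_k (x_{k,i} - mean_i) · (x_{k,j} - mean_j), divisor n-1 = 5:
  S[A,A] = ((4.8333)·(4.8333) + (2.8333)·(2.8333) + (-2.1667)·(-2.1667) + (-1.1667)·(-1.1667) + (-3.1667)·(-3.1667) + (-1.1667)·(-1.1667)) / 5 = 48.8333/5 = 9.7667
  S[A,B] = ((4.8333)·(-3.8333) + (2.8333)·(-0.8333) + (-2.1667)·(2.1667) + (-1.1667)·(4.1667) + (-3.1667)·(-3.8333) + (-1.1667)·(2.1667)) / 5 = -20.8333/5 = -4.1667
  S[B,B] = ((-3.8333)·(-3.8333) + (-0.8333)·(-0.8333) + (2.1667)·(2.1667) + (4.1667)·(4.1667) + (-3.8333)·(-3.8333) + (2.1667)·(2.1667)) / 5 = 56.8333/5 = 11.3667
  S = [[9.7667, -4.1667],
 [-4.1667, 11.3667]].

Step 3 — invert S. det(S) = 9.7667·11.3667 - (-4.1667)² = 93.6533.
  S^{-1} = (1/det) · [[d, -b], [-b, a]] = [[0.1214, 0.0445],
 [0.0445, 0.1043]].

Step 4 — quadratic form (x̄ - mu_0)^T · S^{-1} · (x̄ - mu_0):
  S^{-1} · (x̄ - mu_0) = (0.3769, 0.1235),
  (x̄ - mu_0)^T · [...] = (3.1667)·(0.3769) + (-0.1667)·(0.1235) = 1.173.

Step 5 — scale by n: T² = 6 · 1.173 = 7.038.

T² ≈ 7.038


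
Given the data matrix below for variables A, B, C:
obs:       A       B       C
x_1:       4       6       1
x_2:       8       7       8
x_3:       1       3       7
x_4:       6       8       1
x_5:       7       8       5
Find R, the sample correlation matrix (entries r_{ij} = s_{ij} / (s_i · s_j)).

Step 1 — column means:
  mean(A) = (4 + 8 + 1 + 6 + 7) / 5 = 26/5 = 5.2
  mean(B) = (6 + 7 + 3 + 8 + 8) / 5 = 32/5 = 6.4
  mean(C) = (1 + 8 + 7 + 1 + 5) / 5 = 22/5 = 4.4

Step 2 — sample variances and covariances s[i,j] = (1/(n-1)) · Σ_k (x_{k,i} - mean_i) · (x_{k,j} - mean_j), with n-1 = 4:
  s[A,A] = ((-1.2)·(-1.2) + (2.8)·(2.8) + (-4.2)·(-4.2) + (0.8)·(0.8) + (1.8)·(1.8)) / 4 = 30.8/4 = 7.7
  s[A,B] = ((-1.2)·(-0.4) + (2.8)·(0.6) + (-4.2)·(-3.4) + (0.8)·(1.6) + (1.8)·(1.6)) / 4 = 20.6/4 = 5.15
  s[A,C] = ((-1.2)·(-3.4) + (2.8)·(3.6) + (-4.2)·(2.6) + (0.8)·(-3.4) + (1.8)·(0.6)) / 4 = 1.6/4 = 0.4
  s[B,B] = ((-0.4)·(-0.4) + (0.6)·(0.6) + (-3.4)·(-3.4) + (1.6)·(1.6) + (1.6)·(1.6)) / 4 = 17.2/4 = 4.3
  s[B,C] = ((-0.4)·(-3.4) + (0.6)·(3.6) + (-3.4)·(2.6) + (1.6)·(-3.4) + (1.6)·(0.6)) / 4 = -9.8/4 = -2.45
  s[C,C] = ((-3.4)·(-3.4) + (3.6)·(3.6) + (2.6)·(2.6) + (-3.4)·(-3.4) + (0.6)·(0.6)) / 4 = 43.2/4 = 10.8
  Sample standard deviations s_i = √(s[i,i]):
  s(A) = √(7.7) = 2.7749
  s(B) = √(4.3) = 2.0736
  s(C) = √(10.8) = 3.2863

Step 3 — r_{ij} = s_{ij} / (s_i · s_j):
  r[A,A] = 1 (diagonal).
  r[A,B] = 5.15 / (2.7749 · 2.0736) = 5.15 / 5.7541 = 0.895
  r[A,C] = 0.4 / (2.7749 · 3.2863) = 0.4 / 9.1192 = 0.0439
  r[B,B] = 1 (diagonal).
  r[B,C] = -2.45 / (2.0736 · 3.2863) = -2.45 / 6.8147 = -0.3595
  r[C,C] = 1 (diagonal).

R is symmetric with unit diagonal. Assembling:

R = [[1, 0.895, 0.0439],
 [0.895, 1, -0.3595],
 [0.0439, -0.3595, 1]]


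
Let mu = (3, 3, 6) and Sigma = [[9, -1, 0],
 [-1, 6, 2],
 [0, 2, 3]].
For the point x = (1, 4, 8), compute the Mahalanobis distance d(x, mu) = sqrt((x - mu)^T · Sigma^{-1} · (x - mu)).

Step 1 — centre the observation: (x - mu) = (-2, 1, 2).

Step 2 — invert Sigma (cofactor / det for 3×3, or solve directly):
  Sigma^{-1} = [[0.1138, 0.0244, -0.0163],
 [0.0244, 0.2195, -0.1463],
 [-0.0163, -0.1463, 0.4309]].

Step 3 — form the quadratic (x - mu)^T · Sigma^{-1} · (x - mu):
  Sigma^{-1} · (x - mu) = (-0.2358, -0.122, 0.748).
  (x - mu)^T · [Sigma^{-1} · (x - mu)] = (-2)·(-0.2358) + (1)·(-0.122) + (2)·(0.748) = 1.8455.

Step 4 — take square root: d = √(1.8455) ≈ 1.3585.

d(x, mu) = √(1.8455) ≈ 1.3585


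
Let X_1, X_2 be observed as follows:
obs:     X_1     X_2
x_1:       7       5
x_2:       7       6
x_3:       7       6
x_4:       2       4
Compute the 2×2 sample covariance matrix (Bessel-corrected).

Step 1 — column means:
  mean(X_1) = (7 + 7 + 7 + 2) / 4 = 23/4 = 5.75
  mean(X_2) = (5 + 6 + 6 + 4) / 4 = 21/4 = 5.25

Step 2 — sample covariance S[i,j] = (1/(n-1)) · Σ_k (x_{k,i} - mean_i) · (x_{k,j} - mean_j), with n-1 = 3.
  S[X_1,X_1] = ((1.25)·(1.25) + (1.25)·(1.25) + (1.25)·(1.25) + (-3.75)·(-3.75)) / 3 = 18.75/3 = 6.25
  S[X_1,X_2] = ((1.25)·(-0.25) + (1.25)·(0.75) + (1.25)·(0.75) + (-3.75)·(-1.25)) / 3 = 6.25/3 = 2.0833
  S[X_2,X_2] = ((-0.25)·(-0.25) + (0.75)·(0.75) + (0.75)·(0.75) + (-1.25)·(-1.25)) / 3 = 2.75/3 = 0.9167

S is symmetric (S[j,i] = S[i,j]). Assembling:

S = [[6.25, 2.0833],
 [2.0833, 0.9167]]


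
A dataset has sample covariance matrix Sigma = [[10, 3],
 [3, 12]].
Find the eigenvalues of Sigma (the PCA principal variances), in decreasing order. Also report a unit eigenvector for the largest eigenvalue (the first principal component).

Step 1 — characteristic polynomial of 2×2 Sigma:
  det(Sigma - λI) = λ² - trace · λ + det = 0.
  trace = 10 + 12 = 22, det = 10·12 - (3)² = 111.
Step 2 — discriminant:
  Δ = trace² - 4·det = 484 - 444 = 40.
Step 3 — eigenvalues:
  λ = (trace ± √Δ)/2 = (22 ± 6.3246)/2,
  λ_1 = 14.1623,  λ_2 = 7.8377.

Step 4 — unit eigenvector for λ_1: solve (Sigma - λ_1 I)v = 0. First row:
  (10 - 14.1623)·v_x + (3)·v_y = 0, i.e. (-4.1623)·v_x + (3)·v_y = 0,
  so v ∝ (b, λ_1 - a) = (3, 4.1623) = u.
  ||u|| = √((3)² + (4.1623)²) = √(26.3246) ≈ 5.1307,
  v_1 = u/||u|| ≈ (0.5847, 0.8112) (||v_1|| = 1).

λ_1 = 14.1623,  λ_2 = 7.8377;  v_1 ≈ (0.5847, 0.8112)


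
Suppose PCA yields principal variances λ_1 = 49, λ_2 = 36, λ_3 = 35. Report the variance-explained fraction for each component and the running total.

Step 1 — total variance = trace(Sigma) = Σ λ_i = 49 + 36 + 35 = 120.

Step 2 — fraction explained by component i = λ_i / Σ λ:
  PC1: 49/120 = 0.4083
  PC2: 36/120 = 0.3
  PC3: 35/120 = 0.2917

Step 3 — cumulative fraction after k components = (λ_1 + ... + λ_k) / Σ λ:
  k = 1: 49/120 = 0.4083
  k = 2: (49 + 36)/120 = 85/120 = 0.7083
  k = 3: (49 + 36 + 35)/120 = 120/120 = 1

Summary (fraction, with percent):

explained: PC1 0.4083 (40.83%), PC2 0.3 (30%), PC3 0.2917 (29.17%);  cumulative: 0.4083, 0.7083, 1
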